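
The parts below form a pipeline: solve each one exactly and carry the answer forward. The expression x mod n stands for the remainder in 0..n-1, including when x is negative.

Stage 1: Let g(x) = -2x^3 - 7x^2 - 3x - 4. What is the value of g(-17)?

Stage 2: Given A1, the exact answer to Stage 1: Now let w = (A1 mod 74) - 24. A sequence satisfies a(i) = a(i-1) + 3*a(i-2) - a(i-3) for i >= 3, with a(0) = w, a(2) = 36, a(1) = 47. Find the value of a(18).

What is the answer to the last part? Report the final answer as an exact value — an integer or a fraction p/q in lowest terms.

Stage 1: -2*(-17)^3 - 7*(-17)^2 - 3*(-17)^1 - 4 = (9826) + (-2023) + (51) + (-4) = 7850; answer 7850
Stage 2: A1 = 7850; w = -18; a(3) = 1*(36) + 3*(47) - 1*(-18) = 195; iterating: a(3)=195, a(4)=256, a(5)=805, a(6)=1378, a(7)=3537, a(8)=6866, a(9)=16099, a(10)=33160, a(11)=74591, a(12)=157972, a(13)=348585, a(14)=747910, a(15)=1635693, a(16)=3530838, a(17)=7690007, a(18)=16646828; answer 16646828

16646828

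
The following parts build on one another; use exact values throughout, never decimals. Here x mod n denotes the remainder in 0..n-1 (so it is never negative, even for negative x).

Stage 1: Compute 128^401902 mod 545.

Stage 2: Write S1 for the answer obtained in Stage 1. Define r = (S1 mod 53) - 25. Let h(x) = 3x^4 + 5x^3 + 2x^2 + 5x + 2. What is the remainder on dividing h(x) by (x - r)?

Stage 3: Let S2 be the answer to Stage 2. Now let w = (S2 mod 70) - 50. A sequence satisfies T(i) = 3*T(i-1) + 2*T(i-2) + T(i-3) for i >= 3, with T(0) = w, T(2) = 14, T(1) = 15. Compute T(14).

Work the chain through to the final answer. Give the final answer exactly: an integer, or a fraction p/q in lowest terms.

Stage 1: squarings mod 545: 128^1=128, 128^2=34, 128^4=66, 128^8=541, 128^16=16, 128^32=256, 128^64=136, 128^128=511, 128^256=66, 128^512=541, 128^1024=16, 128^2048=256, 128^4096=136, 128^8192=511, 128^16384=66, 128^32768=541, 128^65536=16, 128^131072=256, 128^262144=136; 128^401902 = 128^2 * 128^4 * 128^8 * 128^32 * 128^64 * 128^128 * 128^256 * 128^8192 * 128^131072 * 128^262144 = 529 (mod 545); answer 529
Stage 2: S1 = 529; r = 27; remainder = value at the root: 3*(27)^4 + 5*(27)^3 + 2*(27)^2 + 5*(27)^1 + 2 = (1594323) + (98415) + (1458) + (135) + (2) = 1694333; answer 1694333
Stage 3: S2 = 1694333; w = 3; T(3) = 3*(14) + 2*(15) + 1*(3) = 75; iterating: T(3)=75, T(4)=268, T(5)=968, T(6)=3515, T(7)=12749, T(8)=46245, T(9)=167748, T(10)=608483, T(11)=2207190, T(12)=8006284, T(13)=29041715, T(14)=105344903; answer 105344903

105344903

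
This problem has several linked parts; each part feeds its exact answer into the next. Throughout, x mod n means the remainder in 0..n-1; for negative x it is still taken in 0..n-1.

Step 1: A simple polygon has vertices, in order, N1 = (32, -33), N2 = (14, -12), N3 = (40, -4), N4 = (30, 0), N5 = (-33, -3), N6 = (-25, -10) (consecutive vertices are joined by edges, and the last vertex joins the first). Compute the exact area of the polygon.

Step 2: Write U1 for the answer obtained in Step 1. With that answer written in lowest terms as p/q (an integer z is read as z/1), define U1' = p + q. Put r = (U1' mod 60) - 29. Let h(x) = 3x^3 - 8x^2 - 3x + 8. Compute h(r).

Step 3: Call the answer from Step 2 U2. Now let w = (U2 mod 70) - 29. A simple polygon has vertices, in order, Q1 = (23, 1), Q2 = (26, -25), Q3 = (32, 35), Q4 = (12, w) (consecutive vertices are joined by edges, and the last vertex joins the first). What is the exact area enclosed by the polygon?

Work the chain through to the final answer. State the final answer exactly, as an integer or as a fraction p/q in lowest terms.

346

Step 1: cross terms: (32*-12 - 14*-33)=78, (14*-4 - 40*-12)=424, (40*0 - 30*-4)=120, (30*-3 - -33*0)=-90, (-33*-10 - -25*-3)=255, (-25*-33 - 32*-10)=1145; twice the area = |1932| = 1932; area = 966; answer 966
Step 2: U1 = 966; threaded value p + q = 967; r = -22; 3*(-22)^3 - 8*(-22)^2 - 3*(-22)^1 + 8 = (-31944) + (-3872) + (66) + (8) = -35742; answer -35742
Step 3: U2 = -35742; w = -1; cross terms: (23*-25 - 26*1)=-601, (26*35 - 32*-25)=1710, (32*-1 - 12*35)=-452, (12*1 - 23*-1)=35; twice the area = |692| = 692; area = 346; answer 346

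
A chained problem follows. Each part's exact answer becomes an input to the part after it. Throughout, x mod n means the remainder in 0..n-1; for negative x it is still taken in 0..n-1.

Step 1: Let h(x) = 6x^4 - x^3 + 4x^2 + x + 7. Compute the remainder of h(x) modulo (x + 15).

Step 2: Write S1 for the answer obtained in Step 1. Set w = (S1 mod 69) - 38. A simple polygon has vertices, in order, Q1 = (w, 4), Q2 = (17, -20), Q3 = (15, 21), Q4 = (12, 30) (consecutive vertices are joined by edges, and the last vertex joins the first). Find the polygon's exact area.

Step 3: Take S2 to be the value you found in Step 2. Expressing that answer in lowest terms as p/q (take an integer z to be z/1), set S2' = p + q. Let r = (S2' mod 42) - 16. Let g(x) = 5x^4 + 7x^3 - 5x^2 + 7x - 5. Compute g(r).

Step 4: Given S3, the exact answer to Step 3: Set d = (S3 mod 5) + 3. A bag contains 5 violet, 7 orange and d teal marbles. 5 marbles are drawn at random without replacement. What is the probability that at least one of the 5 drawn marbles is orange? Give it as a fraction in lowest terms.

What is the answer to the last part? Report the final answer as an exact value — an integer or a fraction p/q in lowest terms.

421/429

Step 1: remainder = value at the root: 6*(-15)^4 - 1*(-15)^3 + 4*(-15)^2 + 1*(-15)^1 + 7 = (303750) + (3375) + (900) + (-15) + (7) = 308017; answer 308017
Step 2: S1 = 308017; w = -37; cross terms: (-37*-20 - 17*4)=672, (17*21 - 15*-20)=657, (15*30 - 12*21)=198, (12*4 - -37*30)=1158; twice the area = |2685| = 2685; area = 2685/2; answer 2685/2
Step 3: S2 = 2685/2; threaded value p + q = 2687; r = 25; 5*(25)^4 + 7*(25)^3 - 5*(25)^2 + 7*(25)^1 - 5 = (1953125) + (109375) + (-3125) + (175) + (-5) = 2059545; answer 2059545
Step 4: S3 = 2059545; d = 3; total draws C(15,5) = 3003; complement C(8,5) = 56; favorable 3003 - 56 = 2947; P = 421/429; answer 421/429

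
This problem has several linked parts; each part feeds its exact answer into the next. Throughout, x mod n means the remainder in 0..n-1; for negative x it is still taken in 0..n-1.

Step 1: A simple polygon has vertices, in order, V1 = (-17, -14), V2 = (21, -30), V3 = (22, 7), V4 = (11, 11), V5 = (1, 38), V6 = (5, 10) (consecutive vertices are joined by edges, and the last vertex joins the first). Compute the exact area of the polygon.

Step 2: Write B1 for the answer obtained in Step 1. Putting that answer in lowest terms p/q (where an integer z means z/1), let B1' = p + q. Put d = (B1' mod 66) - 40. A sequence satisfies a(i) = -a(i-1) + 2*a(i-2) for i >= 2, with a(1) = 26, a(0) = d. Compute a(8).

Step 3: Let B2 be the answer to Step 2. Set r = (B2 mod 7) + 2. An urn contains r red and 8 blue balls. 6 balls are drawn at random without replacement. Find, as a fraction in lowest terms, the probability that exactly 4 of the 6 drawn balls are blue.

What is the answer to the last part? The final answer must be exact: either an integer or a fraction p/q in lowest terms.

Step 1: cross terms: (-17*-30 - 21*-14)=804, (21*7 - 22*-30)=807, (22*11 - 11*7)=165, (11*38 - 1*11)=407, (1*10 - 5*38)=-180, (5*-14 - -17*10)=100; twice the area = |2103| = 2103; area = 2103/2; answer 2103/2
Step 2: B1 = 2103/2; threaded value p + q = 2105; d = 19; a(2) = -1*(26) + 2*(19) = 12; iterating: a(2)=12, a(3)=40, a(4)=-16, a(5)=96, a(6)=-128, a(7)=320, a(8)=-576; answer -576
Step 3: B2 = -576; r = 7; total draws C(15,6) = 5005; favorable C(8,4)*C(7,2) = 1470; P = 42/143; answer 42/143

42/143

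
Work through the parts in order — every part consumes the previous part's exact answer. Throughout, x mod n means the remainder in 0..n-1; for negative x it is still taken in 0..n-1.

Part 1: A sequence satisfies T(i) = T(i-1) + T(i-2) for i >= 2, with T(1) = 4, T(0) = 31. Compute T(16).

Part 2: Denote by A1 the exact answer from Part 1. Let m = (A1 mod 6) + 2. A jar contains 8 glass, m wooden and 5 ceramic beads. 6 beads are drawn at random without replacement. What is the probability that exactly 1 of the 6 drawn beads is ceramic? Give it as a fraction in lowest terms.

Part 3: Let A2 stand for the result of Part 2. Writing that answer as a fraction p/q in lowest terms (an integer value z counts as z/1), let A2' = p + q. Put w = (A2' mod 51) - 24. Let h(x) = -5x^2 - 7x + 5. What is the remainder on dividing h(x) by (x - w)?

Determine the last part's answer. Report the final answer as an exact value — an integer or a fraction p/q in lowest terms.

Part 1: T(2) = 1*(4) + 1*(31) = 35; iterating: T(2)=35, T(3)=39, T(4)=74, T(5)=113, T(6)=187, T(7)=300, T(8)=487, T(9)=787, T(10)=1274, T(11)=2061, T(12)=3335, T(13)=5396, T(14)=8731, T(15)=14127, T(16)=22858; answer 22858
Part 2: A1 = 22858; m = 6; total draws C(19,6) = 27132; favorable C(5,1)*C(14,5) = 10010; P = 715/1938; answer 715/1938
Part 3: A2 = 715/1938; threaded value p + q = 2653; w = -23; remainder = value at the root: -5*(-23)^2 - 7*(-23)^1 + 5 = (-2645) + (161) + (5) = -2479; answer -2479

-2479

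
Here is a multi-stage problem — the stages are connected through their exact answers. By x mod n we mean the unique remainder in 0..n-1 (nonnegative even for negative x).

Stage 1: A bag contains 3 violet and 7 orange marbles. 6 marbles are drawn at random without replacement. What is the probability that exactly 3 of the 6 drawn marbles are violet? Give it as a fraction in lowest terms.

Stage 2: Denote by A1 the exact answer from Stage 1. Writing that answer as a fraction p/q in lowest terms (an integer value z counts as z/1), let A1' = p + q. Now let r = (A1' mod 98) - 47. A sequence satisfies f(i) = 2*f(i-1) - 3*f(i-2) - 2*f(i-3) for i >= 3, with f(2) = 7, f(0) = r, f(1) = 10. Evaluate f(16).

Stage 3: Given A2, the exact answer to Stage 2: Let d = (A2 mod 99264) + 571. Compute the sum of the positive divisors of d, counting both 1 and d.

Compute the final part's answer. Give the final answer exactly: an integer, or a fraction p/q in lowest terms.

145152

Stage 1: total draws C(10,6) = 210; favorable C(3,3)*C(7,3) = 35; P = 1/6; answer 1/6
Stage 2: A1 = 1/6; threaded value p + q = 7; r = -40; f(3) = 2*(7) - 3*(10) - 2*(-40) = 64; iterating: f(3)=64, f(4)=87, f(5)=-32, f(6)=-453, f(7)=-984, f(8)=-545, f(9)=2768, f(10)=9139, f(11)=11064, f(12)=-10825, f(13)=-73120, f(14)=-135893, f(15)=-30776, f(16)=492367; answer 492367
Stage 3: A2 = 492367; d = 95882; 95882 = 2 * 191 * 251; sigma = (1 + 2) * (1 + 191) * (1 + 251) = 3 * 192 * 252 = 145152; answer 145152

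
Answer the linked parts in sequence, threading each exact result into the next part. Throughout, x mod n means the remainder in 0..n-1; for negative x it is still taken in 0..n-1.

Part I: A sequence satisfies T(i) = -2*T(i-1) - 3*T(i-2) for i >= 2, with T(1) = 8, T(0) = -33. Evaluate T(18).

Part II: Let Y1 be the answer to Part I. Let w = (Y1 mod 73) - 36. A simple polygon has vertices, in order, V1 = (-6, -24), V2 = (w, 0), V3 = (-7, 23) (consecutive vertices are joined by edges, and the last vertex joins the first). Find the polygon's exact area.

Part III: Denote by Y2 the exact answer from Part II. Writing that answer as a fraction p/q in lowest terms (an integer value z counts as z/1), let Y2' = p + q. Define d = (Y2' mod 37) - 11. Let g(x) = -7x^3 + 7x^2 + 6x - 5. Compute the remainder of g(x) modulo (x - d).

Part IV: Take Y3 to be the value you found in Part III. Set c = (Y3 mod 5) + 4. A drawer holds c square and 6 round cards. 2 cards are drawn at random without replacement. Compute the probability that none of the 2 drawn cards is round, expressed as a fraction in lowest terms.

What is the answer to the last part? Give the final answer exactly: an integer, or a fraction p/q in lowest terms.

Part I: T(2) = -2*(8) - 3*(-33) = 83; iterating: T(2)=83, T(3)=-190, T(4)=131, T(5)=308, T(6)=-1009, T(7)=1094, T(8)=839, T(9)=-4960, T(10)=7403, T(11)=74, T(12)=-22357, T(13)=44492, T(14)=-21913, T(15)=-89650, T(16)=245039, T(17)=-221128, T(18)=-292861; answer -292861
Part II: Y1 = -292861; w = -21; cross terms: (-6*0 - -21*-24)=-504, (-21*23 - -7*0)=-483, (-7*-24 - -6*23)=306; twice the area = |-681| = 681; area = 681/2; answer 681/2
Part III: Y2 = 681/2; threaded value p + q = 683; d = 6; remainder = value at the root: -7*(6)^3 + 7*(6)^2 + 6*(6)^1 - 5 = (-1512) + (252) + (36) + (-5) = -1229; answer -1229
Part IV: Y3 = -1229; c = 5; total draws C(11,2) = 55; favorable C(5,2) = 10; P = 2/11; answer 2/11

2/11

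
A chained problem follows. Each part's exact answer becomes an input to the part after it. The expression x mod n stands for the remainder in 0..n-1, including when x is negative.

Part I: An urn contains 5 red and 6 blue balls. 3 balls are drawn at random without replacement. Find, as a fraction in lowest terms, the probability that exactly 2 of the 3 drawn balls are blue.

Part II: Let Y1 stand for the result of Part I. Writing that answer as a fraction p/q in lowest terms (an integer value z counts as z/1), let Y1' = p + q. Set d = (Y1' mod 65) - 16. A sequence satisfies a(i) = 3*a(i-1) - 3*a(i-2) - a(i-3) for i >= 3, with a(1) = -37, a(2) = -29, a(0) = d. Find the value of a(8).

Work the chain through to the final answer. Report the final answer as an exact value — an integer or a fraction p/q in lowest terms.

Part I: total draws C(11,3) = 165; favorable C(6,2)*C(5,1) = 75; P = 5/11; answer 5/11
Part II: Y1 = 5/11; threaded value p + q = 16; d = 0; a(3) = 3*(-29) - 3*(-37) - 1*(0) = 24; iterating: a(3)=24, a(4)=196, a(5)=545, a(6)=1023, a(7)=1238, a(8)=100; answer 100

100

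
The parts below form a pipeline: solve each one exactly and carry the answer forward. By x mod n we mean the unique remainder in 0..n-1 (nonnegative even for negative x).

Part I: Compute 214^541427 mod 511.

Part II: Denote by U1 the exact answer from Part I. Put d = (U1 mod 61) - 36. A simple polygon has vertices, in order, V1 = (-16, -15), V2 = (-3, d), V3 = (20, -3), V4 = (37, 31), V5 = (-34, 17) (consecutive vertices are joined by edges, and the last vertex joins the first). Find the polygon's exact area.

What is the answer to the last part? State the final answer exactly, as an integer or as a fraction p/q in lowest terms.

1382

Part I: squarings mod 511: 214^1=214, 214^2=317, 214^4=333, 214^8=2, 214^16=4, 214^32=16, 214^64=256, 214^128=128, 214^256=32, 214^512=2, 214^1024=4, 214^2048=16, 214^4096=256, 214^8192=128, 214^16384=32, 214^32768=2, 214^65536=4, 214^131072=16, 214^262144=256, 214^524288=128; 214^541427 = 214^1 * 214^2 * 214^16 * 214^32 * 214^64 * 214^128 * 214^512 * 214^16384 * 214^524288 = 352 (mod 511); answer 352
Part II: U1 = 352; d = 11; cross terms: (-16*11 - -3*-15)=-221, (-3*-3 - 20*11)=-211, (20*31 - 37*-3)=731, (37*17 - -34*31)=1683, (-34*-15 - -16*17)=782; twice the area = |2764| = 2764; area = 1382; answer 1382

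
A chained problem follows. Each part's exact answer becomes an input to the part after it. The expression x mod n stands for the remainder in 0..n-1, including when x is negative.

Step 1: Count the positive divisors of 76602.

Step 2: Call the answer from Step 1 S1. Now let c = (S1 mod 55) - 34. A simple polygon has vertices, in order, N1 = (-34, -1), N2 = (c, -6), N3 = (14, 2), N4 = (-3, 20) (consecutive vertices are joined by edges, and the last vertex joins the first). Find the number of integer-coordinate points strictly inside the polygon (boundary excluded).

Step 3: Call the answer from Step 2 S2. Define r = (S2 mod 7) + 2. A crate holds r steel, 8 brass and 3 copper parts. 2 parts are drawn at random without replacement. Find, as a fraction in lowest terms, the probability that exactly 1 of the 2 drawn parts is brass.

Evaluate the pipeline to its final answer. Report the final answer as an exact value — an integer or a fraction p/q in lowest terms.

8/15

Step 1: 76602 = 2 * 3 * 17 * 751; number of divisors = (1+1) * (1+1) * (1+1) * (1+1) = 16; answer 16
Step 2: S1 = 16; c = -18; cross terms: (-34*-6 - -18*-1)=186, (-18*2 - 14*-6)=48, (14*20 - -3*2)=286, (-3*-1 - -34*20)=683; twice the area = |1203| = 1203; area = 1203/2; boundary points = 1 + 8 + 1 + 1 = 11; strictly interior points = area - boundary/2 + 1 = 597; answer 597
Step 3: S2 = 597; r = 4; total draws C(15,2) = 105; favorable C(8,1)*C(7,1) = 56; P = 8/15; answer 8/15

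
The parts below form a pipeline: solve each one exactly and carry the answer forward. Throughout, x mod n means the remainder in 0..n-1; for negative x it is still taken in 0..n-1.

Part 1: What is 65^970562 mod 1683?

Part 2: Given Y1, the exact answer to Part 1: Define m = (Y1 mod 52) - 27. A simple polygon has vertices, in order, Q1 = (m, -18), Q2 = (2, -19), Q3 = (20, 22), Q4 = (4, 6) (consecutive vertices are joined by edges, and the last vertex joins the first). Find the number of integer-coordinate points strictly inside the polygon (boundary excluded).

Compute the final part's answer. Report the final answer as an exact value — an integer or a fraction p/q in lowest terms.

200

Part 1: squarings mod 1683: 65^1=65, 65^2=859, 65^4=727, 65^8=67, 65^16=1123, 65^32=562, 65^64=1123, 65^128=562, 65^256=1123, 65^512=562, 65^1024=1123, 65^2048=562, 65^4096=1123, 65^8192=562, 65^16384=1123, 65^32768=562, 65^65536=1123, 65^131072=562, 65^262144=1123, 65^524288=562; 65^970562 = 65^2 * 65^64 * 65^256 * 65^512 * 65^1024 * 65^2048 * 65^16384 * 65^32768 * 65^131072 * 65^262144 * 65^524288 = 859 (mod 1683); answer 859
Part 2: Y1 = 859; m = 0; cross terms: (0*-19 - 2*-18)=36, (2*22 - 20*-19)=424, (20*6 - 4*22)=32, (4*-18 - 0*6)=-72; twice the area = |420| = 420; area = 210; boundary points = 1 + 1 + 16 + 4 = 22; strictly interior points = area - boundary/2 + 1 = 200; answer 200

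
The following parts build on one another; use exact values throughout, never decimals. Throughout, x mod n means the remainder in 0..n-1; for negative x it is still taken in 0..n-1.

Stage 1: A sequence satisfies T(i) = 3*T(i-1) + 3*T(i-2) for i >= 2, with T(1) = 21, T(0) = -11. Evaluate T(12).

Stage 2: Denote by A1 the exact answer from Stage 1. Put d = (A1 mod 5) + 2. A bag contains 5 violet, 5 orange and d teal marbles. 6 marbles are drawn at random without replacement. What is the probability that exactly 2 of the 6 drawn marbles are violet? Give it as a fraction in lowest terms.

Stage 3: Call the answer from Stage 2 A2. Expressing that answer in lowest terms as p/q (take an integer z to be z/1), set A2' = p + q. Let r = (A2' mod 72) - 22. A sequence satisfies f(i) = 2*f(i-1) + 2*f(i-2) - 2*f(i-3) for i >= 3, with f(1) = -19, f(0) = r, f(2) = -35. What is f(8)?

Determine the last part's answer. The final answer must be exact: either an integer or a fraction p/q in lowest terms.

Stage 1: T(2) = 3*(21) + 3*(-11) = 30; iterating: T(2)=30, T(3)=153, T(4)=549, T(5)=2106, T(6)=7965, T(7)=30213, T(8)=114534, T(9)=434241, T(10)=1646325, T(11)=6241698, T(12)=23664069; answer 23664069
Stage 2: A1 = 23664069; d = 6; total draws C(16,6) = 8008; favorable C(5,2)*C(11,4) = 3300; P = 75/182; answer 75/182
Stage 3: A2 = 75/182; threaded value p + q = 257; r = 19; f(3) = 2*(-35) + 2*(-19) - 2*(19) = -146; iterating: f(3)=-146, f(4)=-324, f(5)=-870, f(6)=-2096, f(7)=-5284, f(8)=-13020; answer -13020

-13020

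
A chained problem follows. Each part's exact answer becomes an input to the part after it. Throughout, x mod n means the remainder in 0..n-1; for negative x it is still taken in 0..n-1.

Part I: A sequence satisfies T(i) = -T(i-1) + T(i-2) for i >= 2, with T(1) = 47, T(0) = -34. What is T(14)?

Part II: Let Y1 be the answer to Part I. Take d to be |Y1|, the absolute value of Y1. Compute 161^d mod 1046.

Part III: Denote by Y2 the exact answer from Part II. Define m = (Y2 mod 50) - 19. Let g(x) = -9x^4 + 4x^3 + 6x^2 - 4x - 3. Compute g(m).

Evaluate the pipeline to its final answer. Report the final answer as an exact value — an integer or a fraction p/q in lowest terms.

Part I: T(2) = -1*(47) + 1*(-34) = -81; iterating: T(2)=-81, T(3)=128, T(4)=-209, T(5)=337, T(6)=-546, T(7)=883, T(8)=-1429, T(9)=2312, T(10)=-3741, T(11)=6053, T(12)=-9794, T(13)=15847, T(14)=-25641; answer -25641
Part II: Y1 = -25641; d = 25641; squarings mod 1046: 161^1=161, 161^2=817, 161^4=141, 161^8=7, 161^16=49, 161^32=309, 161^64=295, 161^128=207, 161^256=1009, 161^512=323, 161^1024=775, 161^2048=221, 161^4096=725, 161^8192=533, 161^16384=623; 161^25641 = 161^1 * 161^8 * 161^32 * 161^1024 * 161^8192 * 161^16384 = 697 (mod 1046); answer 697
Part III: Y2 = 697; m = 28; -9*(28)^4 + 4*(28)^3 + 6*(28)^2 - 4*(28)^1 - 3 = (-5531904) + (87808) + (4704) + (-112) + (-3) = -5439507; answer -5439507

-5439507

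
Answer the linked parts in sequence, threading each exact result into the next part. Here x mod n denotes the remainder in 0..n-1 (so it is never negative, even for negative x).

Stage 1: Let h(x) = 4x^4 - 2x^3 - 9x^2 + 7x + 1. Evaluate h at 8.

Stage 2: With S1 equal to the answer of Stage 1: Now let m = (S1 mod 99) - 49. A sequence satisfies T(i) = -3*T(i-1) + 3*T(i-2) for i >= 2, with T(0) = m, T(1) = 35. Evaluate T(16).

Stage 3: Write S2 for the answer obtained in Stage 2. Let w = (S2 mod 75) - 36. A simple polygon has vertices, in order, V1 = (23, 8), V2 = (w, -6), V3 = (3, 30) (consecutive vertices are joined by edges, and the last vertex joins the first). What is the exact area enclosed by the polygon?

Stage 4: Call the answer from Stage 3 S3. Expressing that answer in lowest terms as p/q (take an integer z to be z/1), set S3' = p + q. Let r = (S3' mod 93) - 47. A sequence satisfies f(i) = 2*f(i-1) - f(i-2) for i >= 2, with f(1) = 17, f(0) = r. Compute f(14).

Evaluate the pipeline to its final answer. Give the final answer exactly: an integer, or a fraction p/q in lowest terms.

-100

Stage 1: 4*(8)^4 - 2*(8)^3 - 9*(8)^2 + 7*(8)^1 + 1 = (16384) + (-1024) + (-576) + (56) + (1) = 14841; answer 14841
Stage 2: S1 = 14841; m = 41; T(2) = -3*(35) + 3*(41) = 18; iterating: T(2)=18, T(3)=51, T(4)=-99, T(5)=450, T(6)=-1647, T(7)=6291, T(8)=-23814, T(9)=90315, T(10)=-342387, T(11)=1298106, T(12)=-4921479, T(13)=18658755, T(14)=-70740702, T(15)=268198371, T(16)=-1016817219; answer -1016817219
Stage 3: S2 = -1016817219; w = -30; cross terms: (23*-6 - -30*8)=102, (-30*30 - 3*-6)=-882, (3*8 - 23*30)=-666; twice the area = |-1446| = 1446; area = 723; answer 723
Stage 4: S3 = 723; threaded value p + q = 724; r = 26; f(2) = 2*(17) - 1*(26) = 8; iterating: f(2)=8, f(3)=-1, f(4)=-10, f(5)=-19, f(6)=-28, f(7)=-37, f(8)=-46, f(9)=-55, f(10)=-64, f(11)=-73, f(12)=-82, f(13)=-91, f(14)=-100; answer -100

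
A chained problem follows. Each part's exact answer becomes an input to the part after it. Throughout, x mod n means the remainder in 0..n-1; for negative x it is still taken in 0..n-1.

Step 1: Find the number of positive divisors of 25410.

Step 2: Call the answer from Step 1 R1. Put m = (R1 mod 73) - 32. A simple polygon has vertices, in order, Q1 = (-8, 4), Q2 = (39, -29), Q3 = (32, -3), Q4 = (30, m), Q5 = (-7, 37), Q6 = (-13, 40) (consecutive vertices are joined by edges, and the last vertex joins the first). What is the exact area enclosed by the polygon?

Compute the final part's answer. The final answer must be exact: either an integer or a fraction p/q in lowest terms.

Step 1: 25410 = 2 * 3 * 5 * 7 * 11^2; number of divisors = (1+1) * (1+1) * (1+1) * (1+1) * (2+1) = 48; answer 48
Step 2: R1 = 48; m = 16; cross terms: (-8*-29 - 39*4)=76, (39*-3 - 32*-29)=811, (32*16 - 30*-3)=602, (30*37 - -7*16)=1222, (-7*40 - -13*37)=201, (-13*4 - -8*40)=268; twice the area = |3180| = 3180; area = 1590; answer 1590

1590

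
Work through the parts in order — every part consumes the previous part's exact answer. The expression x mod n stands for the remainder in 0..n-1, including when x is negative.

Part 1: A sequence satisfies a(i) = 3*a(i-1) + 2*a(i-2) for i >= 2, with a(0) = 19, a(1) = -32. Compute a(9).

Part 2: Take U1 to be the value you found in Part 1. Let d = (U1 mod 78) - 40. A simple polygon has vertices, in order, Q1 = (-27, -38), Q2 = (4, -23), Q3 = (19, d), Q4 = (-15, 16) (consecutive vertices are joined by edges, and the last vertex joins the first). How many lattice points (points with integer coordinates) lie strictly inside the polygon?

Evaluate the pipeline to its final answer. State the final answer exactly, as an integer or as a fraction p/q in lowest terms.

Part 1: a(2) = 3*(-32) + 2*(19) = -58; iterating: a(2)=-58, a(3)=-238, a(4)=-830, a(5)=-2966, a(6)=-10558, a(7)=-37606, a(8)=-133934, a(9)=-477014; answer -477014
Part 2: U1 = -477014; d = -6; cross terms: (-27*-23 - 4*-38)=773, (4*-6 - 19*-23)=413, (19*16 - -15*-6)=214, (-15*-38 - -27*16)=1002; twice the area = |2402| = 2402; area = 1201; boundary points = 1 + 1 + 2 + 6 = 10; strictly interior points = area - boundary/2 + 1 = 1197; answer 1197

1197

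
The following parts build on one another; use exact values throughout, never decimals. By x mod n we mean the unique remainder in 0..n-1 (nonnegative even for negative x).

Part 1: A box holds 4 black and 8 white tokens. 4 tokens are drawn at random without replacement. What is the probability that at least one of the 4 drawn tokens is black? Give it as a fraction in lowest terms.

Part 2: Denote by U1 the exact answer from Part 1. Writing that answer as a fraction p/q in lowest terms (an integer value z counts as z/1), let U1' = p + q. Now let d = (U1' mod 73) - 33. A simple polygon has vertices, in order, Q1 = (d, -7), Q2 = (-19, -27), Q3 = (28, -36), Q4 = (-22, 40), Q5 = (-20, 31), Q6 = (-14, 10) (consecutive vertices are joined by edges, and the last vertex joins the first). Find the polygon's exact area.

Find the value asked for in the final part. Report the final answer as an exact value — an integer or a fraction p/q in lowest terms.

Part 1: total draws C(12,4) = 495; complement C(8,4) = 70; favorable 495 - 70 = 425; P = 85/99; answer 85/99
Part 2: U1 = 85/99; threaded value p + q = 184; d = 5; cross terms: (5*-27 - -19*-7)=-268, (-19*-36 - 28*-27)=1440, (28*40 - -22*-36)=328, (-22*31 - -20*40)=118, (-20*10 - -14*31)=234, (-14*-7 - 5*10)=48; twice the area = |1900| = 1900; area = 950; answer 950

950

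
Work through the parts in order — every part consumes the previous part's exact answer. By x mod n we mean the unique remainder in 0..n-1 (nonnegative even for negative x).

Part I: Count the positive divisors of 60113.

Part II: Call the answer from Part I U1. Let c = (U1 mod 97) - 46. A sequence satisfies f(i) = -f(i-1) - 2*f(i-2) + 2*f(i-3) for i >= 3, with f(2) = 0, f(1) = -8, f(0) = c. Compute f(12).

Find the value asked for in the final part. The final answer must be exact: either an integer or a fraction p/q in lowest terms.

-9140

Part I: 60113 = 47 * 1279; number of divisors = (1+1) * (1+1) = 4; answer 4
Part II: U1 = 4; c = -42; f(3) = -1*(0) - 2*(-8) + 2*(-42) = -68; iterating: f(3)=-68, f(4)=52, f(5)=84, f(6)=-324, f(7)=260, f(8)=556, f(9)=-1724, f(10)=1132, f(11)=3428, f(12)=-9140; answer -9140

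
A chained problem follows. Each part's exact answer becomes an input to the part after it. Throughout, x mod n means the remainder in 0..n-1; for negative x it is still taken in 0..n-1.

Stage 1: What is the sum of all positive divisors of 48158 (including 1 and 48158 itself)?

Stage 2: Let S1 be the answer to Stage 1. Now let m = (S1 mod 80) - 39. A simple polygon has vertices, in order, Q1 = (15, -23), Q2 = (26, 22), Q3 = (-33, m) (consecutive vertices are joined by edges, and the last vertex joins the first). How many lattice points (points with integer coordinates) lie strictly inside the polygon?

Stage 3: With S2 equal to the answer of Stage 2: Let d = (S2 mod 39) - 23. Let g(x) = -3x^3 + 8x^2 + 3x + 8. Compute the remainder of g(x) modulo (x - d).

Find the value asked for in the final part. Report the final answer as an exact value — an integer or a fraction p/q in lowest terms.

-608

Stage 1: 48158 = 2 * 11^2 * 199; sigma = (1 + 2) * (1 + 11 + 121) * (1 + 199) = 3 * 133 * 200 = 79800; answer 79800
Stage 2: S1 = 79800; m = 1; cross terms: (15*22 - 26*-23)=928, (26*1 - -33*22)=752, (-33*-23 - 15*1)=744; twice the area = |2424| = 2424; area = 1212; boundary points = 1 + 1 + 24 = 26; strictly interior points = area - boundary/2 + 1 = 1200; answer 1200
Stage 3: S2 = 1200; d = 7; remainder = value at the root: -3*(7)^3 + 8*(7)^2 + 3*(7)^1 + 8 = (-1029) + (392) + (21) + (8) = -608; answer -608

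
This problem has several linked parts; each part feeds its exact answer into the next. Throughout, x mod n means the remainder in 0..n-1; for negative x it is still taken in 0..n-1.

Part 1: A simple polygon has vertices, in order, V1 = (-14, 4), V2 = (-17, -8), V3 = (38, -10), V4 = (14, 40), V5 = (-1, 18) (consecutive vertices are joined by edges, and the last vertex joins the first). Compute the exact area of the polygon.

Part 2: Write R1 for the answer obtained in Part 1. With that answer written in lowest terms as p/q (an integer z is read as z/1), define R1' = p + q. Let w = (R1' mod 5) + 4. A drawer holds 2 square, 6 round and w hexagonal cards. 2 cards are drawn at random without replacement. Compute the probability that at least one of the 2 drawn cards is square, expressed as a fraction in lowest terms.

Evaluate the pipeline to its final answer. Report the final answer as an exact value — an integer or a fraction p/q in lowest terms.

Part 1: cross terms: (-14*-8 - -17*4)=180, (-17*-10 - 38*-8)=474, (38*40 - 14*-10)=1660, (14*18 - -1*40)=292, (-1*4 - -14*18)=248; twice the area = |2854| = 2854; area = 1427; answer 1427
Part 2: R1 = 1427; threaded value p + q = 1428; w = 7; total draws C(15,2) = 105; complement C(13,2) = 78; favorable 105 - 78 = 27; P = 9/35; answer 9/35

9/35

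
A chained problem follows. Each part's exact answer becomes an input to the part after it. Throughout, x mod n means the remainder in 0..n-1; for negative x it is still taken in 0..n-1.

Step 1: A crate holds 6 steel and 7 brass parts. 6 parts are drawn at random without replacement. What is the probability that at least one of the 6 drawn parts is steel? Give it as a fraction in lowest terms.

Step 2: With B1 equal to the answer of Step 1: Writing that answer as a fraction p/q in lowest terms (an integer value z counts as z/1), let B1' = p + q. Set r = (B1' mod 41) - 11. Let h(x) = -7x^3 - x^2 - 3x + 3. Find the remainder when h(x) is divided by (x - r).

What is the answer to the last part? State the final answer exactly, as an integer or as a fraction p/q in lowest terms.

Step 1: total draws C(13,6) = 1716; complement C(7,6) = 7; favorable 1716 - 7 = 1709; P = 1709/1716; answer 1709/1716
Step 2: B1 = 1709/1716; threaded value p + q = 3425; r = 11; remainder = value at the root: -7*(11)^3 - 1*(11)^2 - 3*(11)^1 + 3 = (-9317) + (-121) + (-33) + (3) = -9468; answer -9468

-9468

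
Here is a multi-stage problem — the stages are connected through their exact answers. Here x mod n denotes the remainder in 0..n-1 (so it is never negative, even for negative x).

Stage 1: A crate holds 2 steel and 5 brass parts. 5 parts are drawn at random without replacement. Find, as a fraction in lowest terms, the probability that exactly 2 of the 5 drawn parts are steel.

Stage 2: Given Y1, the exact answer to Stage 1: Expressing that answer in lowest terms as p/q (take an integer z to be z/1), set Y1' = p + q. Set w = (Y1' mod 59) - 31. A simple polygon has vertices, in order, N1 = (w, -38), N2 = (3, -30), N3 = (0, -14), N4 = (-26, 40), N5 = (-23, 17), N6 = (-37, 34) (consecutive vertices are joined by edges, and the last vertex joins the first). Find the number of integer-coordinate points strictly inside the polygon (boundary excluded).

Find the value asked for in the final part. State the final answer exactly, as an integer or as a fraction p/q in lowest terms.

Stage 1: total draws C(7,5) = 21; favorable C(2,2)*C(5,3) = 10; P = 10/21; answer 10/21
Stage 2: Y1 = 10/21; threaded value p + q = 31; w = 0; cross terms: (0*-30 - 3*-38)=114, (3*-14 - 0*-30)=-42, (0*40 - -26*-14)=-364, (-26*17 - -23*40)=478, (-23*34 - -37*17)=-153, (-37*-38 - 0*34)=1406; twice the area = |1439| = 1439; area = 1439/2; boundary points = 1 + 1 + 2 + 1 + 1 + 1 = 7; strictly interior points = area - boundary/2 + 1 = 717; answer 717

717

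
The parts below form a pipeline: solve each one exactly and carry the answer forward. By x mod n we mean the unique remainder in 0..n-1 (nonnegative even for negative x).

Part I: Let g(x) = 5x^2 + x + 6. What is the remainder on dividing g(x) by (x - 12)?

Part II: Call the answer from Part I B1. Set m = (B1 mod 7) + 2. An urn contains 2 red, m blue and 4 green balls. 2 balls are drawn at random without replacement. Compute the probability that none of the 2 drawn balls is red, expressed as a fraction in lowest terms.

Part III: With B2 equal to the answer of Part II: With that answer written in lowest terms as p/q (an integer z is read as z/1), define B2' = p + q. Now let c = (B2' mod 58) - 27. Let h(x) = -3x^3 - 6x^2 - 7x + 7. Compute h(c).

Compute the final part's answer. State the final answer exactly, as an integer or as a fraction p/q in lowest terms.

Part I: remainder = value at the root: 5*(12)^2 + 1*(12)^1 + 6 = (720) + (12) + (6) = 738; answer 738
Part II: B1 = 738; m = 5; total draws C(11,2) = 55; favorable C(9,2) = 36; P = 36/55; answer 36/55
Part III: B2 = 36/55; threaded value p + q = 91; c = 6; -3*(6)^3 - 6*(6)^2 - 7*(6)^1 + 7 = (-648) + (-216) + (-42) + (7) = -899; answer -899

-899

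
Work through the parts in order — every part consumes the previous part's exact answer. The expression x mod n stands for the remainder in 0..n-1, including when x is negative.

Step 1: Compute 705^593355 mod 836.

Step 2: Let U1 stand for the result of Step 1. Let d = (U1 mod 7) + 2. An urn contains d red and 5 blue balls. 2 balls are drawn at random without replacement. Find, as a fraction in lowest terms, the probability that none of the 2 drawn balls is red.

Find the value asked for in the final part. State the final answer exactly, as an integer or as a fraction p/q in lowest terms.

Step 1: squarings mod 836: 705^1=705, 705^2=441, 705^4=529, 705^8=617, 705^16=309, 705^32=177, 705^64=397, 705^128=441, 705^256=529, 705^512=617, 705^1024=309, 705^2048=177, 705^4096=397, 705^8192=441, 705^16384=529, 705^32768=617, 705^65536=309, 705^131072=177, 705^262144=397, 705^524288=441; 705^593355 = 705^1 * 705^2 * 705^8 * 705^64 * 705^128 * 705^256 * 705^1024 * 705^2048 * 705^65536 * 705^524288 = 749 (mod 836); answer 749
Step 2: U1 = 749; d = 2; total draws C(7,2) = 21; favorable C(5,2) = 10; P = 10/21; answer 10/21

10/21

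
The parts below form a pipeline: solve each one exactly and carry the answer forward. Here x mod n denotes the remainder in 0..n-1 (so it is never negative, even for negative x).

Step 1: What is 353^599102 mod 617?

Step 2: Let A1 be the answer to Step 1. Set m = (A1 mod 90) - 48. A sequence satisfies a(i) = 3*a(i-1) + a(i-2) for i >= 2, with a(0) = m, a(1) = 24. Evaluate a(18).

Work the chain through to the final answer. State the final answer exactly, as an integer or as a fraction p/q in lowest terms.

Step 1: squarings mod 617: 353^1=353, 353^2=592, 353^4=8, 353^8=64, 353^16=394, 353^32=369, 353^64=421, 353^128=162, 353^256=330, 353^512=308, 353^1024=463, 353^2048=270, 353^4096=94, 353^8192=198, 353^16384=333, 353^32768=446, 353^65536=242, 353^131072=566, 353^262144=133, 353^524288=413; 353^599102 = 353^2 * 353^4 * 353^8 * 353^16 * 353^32 * 353^1024 * 353^8192 * 353^65536 * 353^524288 = 548 (mod 617); answer 548
Step 2: A1 = 548; m = -40; a(2) = 3*(24) + 1*(-40) = 32; iterating: a(2)=32, a(3)=120, a(4)=392, a(5)=1296, a(6)=4280, a(7)=14136, a(8)=46688, a(9)=154200, a(10)=509288, a(11)=1682064, a(12)=5555480, a(13)=18348504, a(14)=60600992, a(15)=200151480, a(16)=661055432, a(17)=2183317776, a(18)=7211008760; answer 7211008760

7211008760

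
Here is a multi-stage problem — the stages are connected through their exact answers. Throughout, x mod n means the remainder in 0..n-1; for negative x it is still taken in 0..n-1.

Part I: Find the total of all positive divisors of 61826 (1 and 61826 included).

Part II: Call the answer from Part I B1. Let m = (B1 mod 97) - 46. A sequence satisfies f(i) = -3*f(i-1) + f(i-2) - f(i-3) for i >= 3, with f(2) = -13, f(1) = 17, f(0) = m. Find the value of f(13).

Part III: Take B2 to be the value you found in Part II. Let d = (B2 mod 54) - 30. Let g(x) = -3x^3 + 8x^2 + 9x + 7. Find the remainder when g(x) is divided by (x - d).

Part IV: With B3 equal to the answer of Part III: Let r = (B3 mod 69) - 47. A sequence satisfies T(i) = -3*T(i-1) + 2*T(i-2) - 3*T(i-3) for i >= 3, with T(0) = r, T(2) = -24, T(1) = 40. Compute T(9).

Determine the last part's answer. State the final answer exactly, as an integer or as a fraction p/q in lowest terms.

689740

Part I: 61826 = 2 * 19 * 1627; sigma = (1 + 2) * (1 + 19) * (1 + 1627) = 3 * 20 * 1628 = 97680; answer 97680
Part II: B1 = 97680; m = -45; f(3) = -3*(-13) + 1*(17) - 1*(-45) = 101; iterating: f(3)=101, f(4)=-333, f(5)=1113, f(6)=-3773, f(7)=12765, f(8)=-43181, f(9)=146081, f(10)=-494189, f(11)=1671829, f(12)=-5655757, f(13)=19133289; answer 19133289
Part III: B2 = 19133289; d = -21; remainder = value at the root: -3*(-21)^3 + 8*(-21)^2 + 9*(-21)^1 + 7 = (27783) + (3528) + (-189) + (7) = 31129; answer 31129
Part IV: B3 = 31129; r = -37; T(3) = -3*(-24) + 2*(40) - 3*(-37) = 263; iterating: T(3)=263, T(4)=-957, T(5)=3469, T(6)=-13110, T(7)=49139, T(8)=-184044, T(9)=689740; answer 689740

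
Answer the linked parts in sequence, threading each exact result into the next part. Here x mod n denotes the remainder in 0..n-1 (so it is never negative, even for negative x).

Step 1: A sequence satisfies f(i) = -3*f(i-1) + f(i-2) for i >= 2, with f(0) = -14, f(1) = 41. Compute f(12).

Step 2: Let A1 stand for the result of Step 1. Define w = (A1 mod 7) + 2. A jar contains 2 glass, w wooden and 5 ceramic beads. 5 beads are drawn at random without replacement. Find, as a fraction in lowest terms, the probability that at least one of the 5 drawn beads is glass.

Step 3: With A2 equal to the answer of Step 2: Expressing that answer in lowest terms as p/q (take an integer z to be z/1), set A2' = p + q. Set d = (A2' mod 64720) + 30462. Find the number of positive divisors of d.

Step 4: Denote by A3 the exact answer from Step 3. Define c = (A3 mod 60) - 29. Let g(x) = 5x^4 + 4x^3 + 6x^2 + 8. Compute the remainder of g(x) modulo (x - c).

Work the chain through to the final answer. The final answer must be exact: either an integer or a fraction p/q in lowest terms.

938015

Step 1: f(2) = -3*(41) + 1*(-14) = -137; iterating: f(2)=-137, f(3)=452, f(4)=-1493, f(5)=4931, f(6)=-16286, f(7)=53789, f(8)=-177653, f(9)=586748, f(10)=-1937897, f(11)=6400439, f(12)=-21139214; answer -21139214
Step 2: A1 = -21139214; w = 4; total draws C(11,5) = 462; complement C(9,5) = 126; favorable 462 - 126 = 336; P = 8/11; answer 8/11
Step 3: A2 = 8/11; threaded value p + q = 19; d = 30481; 30481 = 11 * 17 * 163; number of divisors = (1+1) * (1+1) * (1+1) = 8; answer 8
Step 4: A3 = 8; c = -21; remainder = value at the root: 5*(-21)^4 + 4*(-21)^3 + 6*(-21)^2 + 8 = (972405) + (-37044) + (2646) + (8) = 938015; answer 938015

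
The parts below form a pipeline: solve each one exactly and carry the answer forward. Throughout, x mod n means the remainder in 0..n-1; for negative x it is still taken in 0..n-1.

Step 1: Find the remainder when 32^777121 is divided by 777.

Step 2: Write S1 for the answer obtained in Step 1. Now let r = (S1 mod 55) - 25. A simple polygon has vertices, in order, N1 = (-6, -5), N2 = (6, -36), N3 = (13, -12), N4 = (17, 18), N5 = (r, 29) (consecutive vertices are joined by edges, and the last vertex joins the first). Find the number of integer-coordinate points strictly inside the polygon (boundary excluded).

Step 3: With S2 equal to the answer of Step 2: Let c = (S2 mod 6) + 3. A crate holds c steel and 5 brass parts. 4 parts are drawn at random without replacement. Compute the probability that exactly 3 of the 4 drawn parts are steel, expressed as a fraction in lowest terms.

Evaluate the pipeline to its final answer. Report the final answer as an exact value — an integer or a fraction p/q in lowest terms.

10/33

Step 1: squarings mod 777: 32^1=32, 32^2=247, 32^4=403, 32^8=16, 32^16=256, 32^32=268, 32^64=340, 32^128=604, 32^256=403, 32^512=16, 32^1024=256, 32^2048=268, 32^4096=340, 32^8192=604, 32^16384=403, 32^32768=16, 32^65536=256, 32^131072=268, 32^262144=340, 32^524288=604; 32^777121 = 32^1 * 32^32 * 32^128 * 32^256 * 32^512 * 32^2048 * 32^4096 * 32^16384 * 32^32768 * 32^65536 * 32^131072 * 32^524288 = 536 (mod 777); answer 536
Step 2: S1 = 536; r = 16; cross terms: (-6*-36 - 6*-5)=246, (6*-12 - 13*-36)=396, (13*18 - 17*-12)=438, (17*29 - 16*18)=205, (16*-5 - -6*29)=94; twice the area = |1379| = 1379; area = 1379/2; boundary points = 1 + 1 + 2 + 1 + 2 = 7; strictly interior points = area - boundary/2 + 1 = 687; answer 687
Step 3: S2 = 687; c = 6; total draws C(11,4) = 330; favorable C(6,3)*C(5,1) = 100; P = 10/33; answer 10/33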